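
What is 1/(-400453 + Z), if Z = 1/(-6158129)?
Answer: -6158129/2466041232438 ≈ -2.4972e-6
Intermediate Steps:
Z = -1/6158129 ≈ -1.6239e-7
1/(-400453 + Z) = 1/(-400453 - 1/6158129) = 1/(-2466041232438/6158129) = -6158129/2466041232438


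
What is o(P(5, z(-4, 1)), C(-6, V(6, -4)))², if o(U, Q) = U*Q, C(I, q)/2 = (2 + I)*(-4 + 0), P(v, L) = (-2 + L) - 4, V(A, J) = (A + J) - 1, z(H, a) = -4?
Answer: 102400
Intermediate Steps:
V(A, J) = -1 + A + J
P(v, L) = -6 + L
C(I, q) = -16 - 8*I (C(I, q) = 2*((2 + I)*(-4 + 0)) = 2*((2 + I)*(-4)) = 2*(-8 - 4*I) = -16 - 8*I)
o(U, Q) = Q*U
o(P(5, z(-4, 1)), C(-6, V(6, -4)))² = ((-16 - 8*(-6))*(-6 - 4))² = ((-16 + 48)*(-10))² = (32*(-10))² = (-320)² = 102400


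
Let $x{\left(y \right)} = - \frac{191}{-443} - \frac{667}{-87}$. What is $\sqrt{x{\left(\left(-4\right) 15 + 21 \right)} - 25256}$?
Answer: $\frac{i \sqrt{44593879998}}{1329} \approx 158.9 i$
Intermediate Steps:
$x{\left(y \right)} = \frac{10762}{1329}$ ($x{\left(y \right)} = \left(-191\right) \left(- \frac{1}{443}\right) - - \frac{23}{3} = \frac{191}{443} + \frac{23}{3} = \frac{10762}{1329}$)
$\sqrt{x{\left(\left(-4\right) 15 + 21 \right)} - 25256} = \sqrt{\frac{10762}{1329} - 25256} = \sqrt{- \frac{33554462}{1329}} = \frac{i \sqrt{44593879998}}{1329}$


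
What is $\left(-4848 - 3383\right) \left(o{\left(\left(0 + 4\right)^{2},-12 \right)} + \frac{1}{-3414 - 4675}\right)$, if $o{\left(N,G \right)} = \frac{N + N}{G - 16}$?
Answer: $\frac{532702089}{56623} \approx 9407.9$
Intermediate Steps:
$o{\left(N,G \right)} = \frac{2 N}{-16 + G}$
$\left(-4848 - 3383\right) \left(o{\left(\left(0 + 4\right)^{2},-12 \right)} + \frac{1}{-3414 - 4675}\right) = \left(-4848 - 3383\right) \left(\frac{2 \left(0 + 4\right)^{2}}{-16 - 12} + \frac{1}{-3414 - 4675}\right) = - 8231 \left(\frac{2 \cdot 4^{2}}{-28} + \frac{1}{-8089}\right) = - 8231 \left(2 \cdot 16 \left(- \frac{1}{28}\right) - \frac{1}{8089}\right) = - 8231 \left(- \frac{8}{7} - \frac{1}{8089}\right) = \left(-8231\right) \left(- \frac{64719}{56623}\right) = \frac{532702089}{56623}$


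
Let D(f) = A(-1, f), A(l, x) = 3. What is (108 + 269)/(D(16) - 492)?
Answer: -377/489 ≈ -0.77096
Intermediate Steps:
D(f) = 3
(108 + 269)/(D(16) - 492) = (108 + 269)/(3 - 492) = 377/(-489) = 377*(-1/489) = -377/489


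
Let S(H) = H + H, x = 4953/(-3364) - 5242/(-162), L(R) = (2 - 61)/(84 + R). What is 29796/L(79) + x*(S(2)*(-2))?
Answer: -331839600926/4019139 ≈ -82565.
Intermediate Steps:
L(R) = -59/(84 + R)
x = 8415851/272484 (x = 4953*(-1/3364) - 5242*(-1/162) = -4953/3364 + 2621/81 = 8415851/272484 ≈ 30.886)
S(H) = 2*H
29796/L(79) + x*(S(2)*(-2)) = 29796/((-59/(84 + 79))) + 8415851*((2*2)*(-2))/272484 = 29796/((-59/163)) + 8415851*(4*(-2))/272484 = 29796/((-59*1/163)) + (8415851/272484)*(-8) = 29796/(-59/163) - 16831702/68121 = 29796*(-163/59) - 16831702/68121 = -4856748/59 - 16831702/68121 = -331839600926/4019139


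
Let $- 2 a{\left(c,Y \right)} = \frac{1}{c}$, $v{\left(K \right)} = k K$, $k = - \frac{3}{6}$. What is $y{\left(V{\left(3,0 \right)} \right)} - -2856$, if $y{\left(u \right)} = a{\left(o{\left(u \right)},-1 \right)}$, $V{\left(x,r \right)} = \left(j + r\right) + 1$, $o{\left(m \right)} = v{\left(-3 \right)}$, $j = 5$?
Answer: $\frac{8567}{3} \approx 2855.7$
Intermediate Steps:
$k = - \frac{1}{2}$ ($k = \left(-3\right) \frac{1}{6} = - \frac{1}{2} \approx -0.5$)
$v{\left(K \right)} = - \frac{K}{2}$
$o{\left(m \right)} = \frac{3}{2}$ ($o{\left(m \right)} = \left(- \frac{1}{2}\right) \left(-3\right) = \frac{3}{2}$)
$V{\left(x,r \right)} = 6 + r$ ($V{\left(x,r \right)} = \left(5 + r\right) + 1 = 6 + r$)
$a{\left(c,Y \right)} = - \frac{1}{2 c}$
$y{\left(u \right)} = - \frac{1}{3}$ ($y{\left(u \right)} = - \frac{1}{2 \cdot \frac{3}{2}} = \left(- \frac{1}{2}\right) \frac{2}{3} = - \frac{1}{3}$)
$y{\left(V{\left(3,0 \right)} \right)} - -2856 = - \frac{1}{3} - -2856 = - \frac{1}{3} + 2856 = \frac{8567}{3}$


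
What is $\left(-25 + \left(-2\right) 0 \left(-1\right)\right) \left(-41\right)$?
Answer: $1025$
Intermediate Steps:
$\left(-25 + \left(-2\right) 0 \left(-1\right)\right) \left(-41\right) = \left(-25 + 0 \left(-1\right)\right) \left(-41\right) = \left(-25 + 0\right) \left(-41\right) = \left(-25\right) \left(-41\right) = 1025$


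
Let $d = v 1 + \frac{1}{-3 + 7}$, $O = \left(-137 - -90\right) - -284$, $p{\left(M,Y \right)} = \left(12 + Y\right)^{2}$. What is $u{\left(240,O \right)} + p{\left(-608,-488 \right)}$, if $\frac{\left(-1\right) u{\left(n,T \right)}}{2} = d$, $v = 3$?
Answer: $\frac{453139}{2} \approx 2.2657 \cdot 10^{5}$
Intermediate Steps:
$O = 237$ ($O = \left(-137 + 90\right) + 284 = -47 + 284 = 237$)
$d = \frac{13}{4}$ ($d = 3 \cdot 1 + \frac{1}{-3 + 7} = 3 + \frac{1}{4} = \frac{13}{4} \approx 3.25$)
$u{\left(n,T \right)} = - \frac{13}{2}$ ($u{\left(n,T \right)} = \left(-2\right) \frac{13}{4} = - \frac{13}{2}$)
$u{\left(240,O \right)} + p{\left(-608,-488 \right)} = - \frac{13}{2} + \left(12 - 488\right)^{2} = - \frac{13}{2} + \left(-476\right)^{2} = - \frac{13}{2} + 226576 = \frac{453139}{2}$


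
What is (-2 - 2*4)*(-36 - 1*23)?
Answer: 590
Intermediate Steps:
(-2 - 2*4)*(-36 - 1*23) = (-2 - 8)*(-36 - 23) = -10*(-59) = 590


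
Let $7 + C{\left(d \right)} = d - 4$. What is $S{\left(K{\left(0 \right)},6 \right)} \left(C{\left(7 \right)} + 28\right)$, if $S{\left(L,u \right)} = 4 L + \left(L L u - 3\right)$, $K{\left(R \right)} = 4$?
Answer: $2616$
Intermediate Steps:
$S{\left(L,u \right)} = -3 + 4 L + u L^{2}$ ($S{\left(L,u \right)} = 4 L + \left(L^{2} u - 3\right) = 4 L + \left(u L^{2} - 3\right) = 4 L + \left(-3 + u L^{2}\right) = -3 + 4 L + u L^{2}$)
$C{\left(d \right)} = -11 + d$ ($C{\left(d \right)} = -7 + \left(d - 4\right) = -7 + \left(-4 + d\right) = -11 + d$)
$S{\left(K{\left(0 \right)},6 \right)} \left(C{\left(7 \right)} + 28\right) = \left(-3 + 4 \cdot 4 + 6 \cdot 4^{2}\right) \left(\left(-11 + 7\right) + 28\right) = \left(-3 + 16 + 6 \cdot 16\right) \left(-4 + 28\right) = \left(-3 + 16 + 96\right) 24 = 109 \cdot 24 = 2616$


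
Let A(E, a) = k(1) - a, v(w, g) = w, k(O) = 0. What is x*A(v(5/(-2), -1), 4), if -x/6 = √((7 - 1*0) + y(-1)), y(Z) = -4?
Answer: 24*√3 ≈ 41.569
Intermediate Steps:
A(E, a) = -a (A(E, a) = 0 - a = -a)
x = -6*√3 (x = -6*√((7 - 1*0) - 4) = -6*√((7 + 0) - 4) = -6*√(7 - 4) = -6*√3 ≈ -10.392)
x*A(v(5/(-2), -1), 4) = (-6*√3)*(-1*4) = -6*√3*(-4) = 24*√3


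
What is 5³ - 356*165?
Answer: -58615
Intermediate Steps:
5³ - 356*165 = 125 - 58740 = -58615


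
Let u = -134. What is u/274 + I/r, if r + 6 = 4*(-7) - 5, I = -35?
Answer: 2182/5343 ≈ 0.40838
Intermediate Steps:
r = -39 (r = -6 + (4*(-7) - 5) = -6 + (-28 - 5) = -6 - 33 = -39)
u/274 + I/r = -134/274 - 35/(-39) = -134*1/274 - 35*(-1/39) = -67/137 + 35/39 = 2182/5343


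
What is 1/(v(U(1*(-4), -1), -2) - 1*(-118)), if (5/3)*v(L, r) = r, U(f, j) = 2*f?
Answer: 5/584 ≈ 0.0085616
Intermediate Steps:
v(L, r) = 3*r/5
1/(v(U(1*(-4), -1), -2) - 1*(-118)) = 1/((3/5)*(-2) - 1*(-118)) = 1/(-6/5 + 118) = 1/(584/5) = 5/584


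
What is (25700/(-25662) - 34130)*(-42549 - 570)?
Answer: 6294438030240/4277 ≈ 1.4717e+9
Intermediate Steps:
(25700/(-25662) - 34130)*(-42549 - 570) = (25700*(-1/25662) - 34130)*(-43119) = (-12850/12831 - 34130)*(-43119) = -437934880/12831*(-43119) = 6294438030240/4277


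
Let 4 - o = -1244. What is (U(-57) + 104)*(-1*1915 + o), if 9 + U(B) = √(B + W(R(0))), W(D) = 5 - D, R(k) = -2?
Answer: -63365 - 3335*I*√2 ≈ -63365.0 - 4716.4*I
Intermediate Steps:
o = 1248 (o = 4 - 1*(-1244) = 4 + 1244 = 1248)
U(B) = -9 + √(7 + B) (U(B) = -9 + √(B + (5 - 1*(-2))) = -9 + √(B + (5 + 2)) = -9 + √(B + 7) = -9 + √(7 + B))
(U(-57) + 104)*(-1*1915 + o) = ((-9 + √(7 - 57)) + 104)*(-1*1915 + 1248) = ((-9 + √(-50)) + 104)*(-1915 + 1248) = ((-9 + 5*I*√2) + 104)*(-667) = (95 + 5*I*√2)*(-667) = -63365 - 3335*I*√2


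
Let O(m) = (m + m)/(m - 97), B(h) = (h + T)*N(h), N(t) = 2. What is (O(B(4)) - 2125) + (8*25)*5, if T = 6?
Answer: -86665/77 ≈ -1125.5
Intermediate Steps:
B(h) = 12 + 2*h (B(h) = (h + 6)*2 = (6 + h)*2 = 12 + 2*h)
O(m) = 2*m/(-97 + m) (O(m) = (2*m)/(-97 + m) = 2*m/(-97 + m))
(O(B(4)) - 2125) + (8*25)*5 = (2*(12 + 2*4)/(-97 + (12 + 2*4)) - 2125) + (8*25)*5 = (2*(12 + 8)/(-97 + (12 + 8)) - 2125) + 200*5 = (2*20/(-97 + 20) - 2125) + 1000 = (2*20/(-77) - 2125) + 1000 = (2*20*(-1/77) - 2125) + 1000 = (-40/77 - 2125) + 1000 = -163665/77 + 1000 = -86665/77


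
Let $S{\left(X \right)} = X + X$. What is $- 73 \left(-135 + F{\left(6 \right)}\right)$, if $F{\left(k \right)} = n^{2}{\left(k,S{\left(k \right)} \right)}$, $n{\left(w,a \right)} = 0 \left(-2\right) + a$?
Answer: $-657$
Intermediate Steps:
$S{\left(X \right)} = 2 X$
$n{\left(w,a \right)} = a$ ($n{\left(w,a \right)} = 0 + a = a$)
$F{\left(k \right)} = 4 k^{2}$ ($F{\left(k \right)} = \left(2 k\right)^{2} = 4 k^{2}$)
$- 73 \left(-135 + F{\left(6 \right)}\right) = - 73 \left(-135 + 4 \cdot 6^{2}\right) = - 73 \left(-135 + 4 \cdot 36\right) = - 73 \left(-135 + 144\right) = \left(-73\right) 9 = -657$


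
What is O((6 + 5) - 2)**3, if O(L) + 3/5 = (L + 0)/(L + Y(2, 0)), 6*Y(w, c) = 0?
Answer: 8/125 ≈ 0.064000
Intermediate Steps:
Y(w, c) = 0 (Y(w, c) = (1/6)*0 = 0)
O(L) = 2/5 (O(L) = -3/5 + (L + 0)/(L + 0) = -3/5 + L/L = -3/5 + 1 = 2/5)
O((6 + 5) - 2)**3 = (2/5)**3 = 8/125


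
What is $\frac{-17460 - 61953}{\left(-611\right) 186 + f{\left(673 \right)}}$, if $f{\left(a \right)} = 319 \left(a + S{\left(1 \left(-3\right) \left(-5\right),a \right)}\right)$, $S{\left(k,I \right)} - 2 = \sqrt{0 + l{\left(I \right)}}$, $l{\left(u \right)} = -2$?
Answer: $- \frac{8074634427}{10338822563} + \frac{25332747 i \sqrt{2}}{10338822563} \approx -0.781 + 0.0034652 i$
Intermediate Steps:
$S{\left(k,I \right)} = 2 + i \sqrt{2}$ ($S{\left(k,I \right)} = 2 + \sqrt{0 - 2} = 2 + \sqrt{-2} = 2 + i \sqrt{2}$)
$f{\left(a \right)} = 638 + 319 a + 319 i \sqrt{2}$ ($f{\left(a \right)} = 319 \left(a + \left(2 + i \sqrt{2}\right)\right) = 319 \left(2 + a + i \sqrt{2}\right) = 638 + 319 a + 319 i \sqrt{2}$)
$\frac{-17460 - 61953}{\left(-611\right) 186 + f{\left(673 \right)}} = \frac{-17460 - 61953}{\left(-611\right) 186 + \left(638 + 319 \cdot 673 + 319 i \sqrt{2}\right)} = - \frac{79413}{-113646 + \left(638 + 214687 + 319 i \sqrt{2}\right)} = - \frac{79413}{-113646 + \left(215325 + 319 i \sqrt{2}\right)} = - \frac{79413}{101679 + 319 i \sqrt{2}}$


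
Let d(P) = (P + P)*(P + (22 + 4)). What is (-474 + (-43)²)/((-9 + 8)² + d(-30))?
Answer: 1375/241 ≈ 5.7054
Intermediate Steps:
d(P) = 2*P*(26 + P) (d(P) = (2*P)*(P + 26) = (2*P)*(26 + P) = 2*P*(26 + P))
(-474 + (-43)²)/((-9 + 8)² + d(-30)) = (-474 + (-43)²)/((-9 + 8)² + 2*(-30)*(26 - 30)) = (-474 + 1849)/((-1)² + 2*(-30)*(-4)) = 1375/(1 + 240) = 1375/241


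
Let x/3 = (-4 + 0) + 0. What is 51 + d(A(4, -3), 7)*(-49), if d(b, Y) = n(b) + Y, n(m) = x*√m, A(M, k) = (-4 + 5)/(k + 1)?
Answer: -292 + 294*I*√2 ≈ -292.0 + 415.78*I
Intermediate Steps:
x = -12 (x = 3*((-4 + 0) + 0) = 3*(-4 + 0) = 3*(-4) = -12)
A(M, k) = 1/(1 + k)
n(m) = -12*√m
d(b, Y) = Y - 12*√b (d(b, Y) = -12*√b + Y = Y - 12*√b)
51 + d(A(4, -3), 7)*(-49) = 51 + (7 - 12*I*√2/2)*(-49) = 51 + (7 - 6*I*√2)*(-49) = 51 + (-343 + 294*I*√2) = -292 + 294*I*√2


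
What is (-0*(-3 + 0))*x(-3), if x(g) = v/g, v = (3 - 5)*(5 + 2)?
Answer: 0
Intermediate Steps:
v = -14 (v = -2*7 = -14)
x(g) = -14/g
(-0*(-3 + 0))*x(-3) = (-0*(-3 + 0))*(-14/(-3)) = (-0*(-3))*(-14*(-⅓)) = -12*0*(14/3) = 0*(14/3) = 0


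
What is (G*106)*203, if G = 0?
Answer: 0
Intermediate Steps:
(G*106)*203 = (0*106)*203 = 0*203 = 0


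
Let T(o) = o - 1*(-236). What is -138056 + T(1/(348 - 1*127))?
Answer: -30458219/221 ≈ -1.3782e+5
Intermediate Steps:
T(o) = 236 + o (T(o) = o + 236 = 236 + o)
-138056 + T(1/(348 - 1*127)) = -138056 + (236 + 1/(348 - 1*127)) = -138056 + (236 + 1/(348 - 127)) = -138056 + (236 + 1/221) = -138056 + 52157/221 = -30458219/221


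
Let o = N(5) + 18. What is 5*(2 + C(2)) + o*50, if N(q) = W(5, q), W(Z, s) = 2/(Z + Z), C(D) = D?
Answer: 930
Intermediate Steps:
W(Z, s) = 1/Z (W(Z, s) = 2/((2*Z)) = 2*(1/(2*Z)) = 1/Z)
N(q) = ⅕ (N(q) = 1/5 = ⅕)
o = 91/5 (o = ⅕ + 18 = 91/5 ≈ 18.200)
5*(2 + C(2)) + o*50 = 5*(2 + 2) + (91/5)*50 = 5*4 + 910 = 20 + 910 = 930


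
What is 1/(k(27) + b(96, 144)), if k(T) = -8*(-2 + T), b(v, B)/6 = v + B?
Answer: 1/1240 ≈ 0.00080645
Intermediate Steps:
b(v, B) = 6*B + 6*v (b(v, B) = 6*(v + B) = 6*(B + v) = 6*B + 6*v)
k(T) = 16 - 8*T
1/(k(27) + b(96, 144)) = 1/((16 - 8*27) + (6*144 + 6*96)) = 1/((16 - 216) + (864 + 576)) = 1/(-200 + 1440) = 1/1240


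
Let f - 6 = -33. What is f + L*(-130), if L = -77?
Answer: 9983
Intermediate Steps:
f = -27 (f = 6 - 33 = -27)
f + L*(-130) = -27 - 77*(-130) = -27 + 10010 = 9983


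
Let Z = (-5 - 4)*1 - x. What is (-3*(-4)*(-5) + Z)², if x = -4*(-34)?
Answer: 42025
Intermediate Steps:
x = 136
Z = -145 (Z = (-5 - 4)*1 - 1*136 = -9*1 - 136 = -9 - 136 = -145)
(-3*(-4)*(-5) + Z)² = (-3*(-4)*(-5) - 145)² = (12*(-5) - 145)² = (-60 - 145)² = (-205)² = 42025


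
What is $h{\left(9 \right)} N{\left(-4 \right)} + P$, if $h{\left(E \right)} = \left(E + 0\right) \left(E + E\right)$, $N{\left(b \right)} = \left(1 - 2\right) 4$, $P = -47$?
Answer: $-695$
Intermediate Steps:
$N{\left(b \right)} = -4$ ($N{\left(b \right)} = \left(-1\right) 4 = -4$)
$h{\left(E \right)} = 2 E^{2}$ ($h{\left(E \right)} = E 2 E = 2 E^{2}$)
$h{\left(9 \right)} N{\left(-4 \right)} + P = 2 \cdot 9^{2} \left(-4\right) - 47 = 2 \cdot 81 \left(-4\right) - 47 = 162 \left(-4\right) - 47 = -648 - 47 = -695$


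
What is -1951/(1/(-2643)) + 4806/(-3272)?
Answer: 8436020145/1636 ≈ 5.1565e+6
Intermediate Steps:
-1951/(1/(-2643)) + 4806/(-3272) = -1951/(-1/2643) + 4806*(-1/3272) = -1951*(-2643) - 2403/1636 = 5156493 - 2403/1636 = 8436020145/1636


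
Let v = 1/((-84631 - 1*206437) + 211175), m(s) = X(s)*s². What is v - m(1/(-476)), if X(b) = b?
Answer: -107770283/8616474111168 ≈ -1.2507e-5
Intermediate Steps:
m(s) = s³ (m(s) = s*s² = s³)
v = -1/79893 (v = 1/((-84631 - 206437) + 211175) = 1/(-291068 + 211175) = 1/(-79893) = -1/79893 ≈ -1.2517e-5)
v - m(1/(-476)) = -1/79893 - (1/(-476))³ = -1/79893 - (-1/476)³ = -1/79893 - 1*(-1/107850176) = -1/79893 + 1/107850176 = -107770283/8616474111168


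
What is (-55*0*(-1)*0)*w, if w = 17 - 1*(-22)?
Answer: 0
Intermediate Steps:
w = 39 (w = 17 + 22 = 39)
(-55*0*(-1)*0)*w = -55*0*(-1)*0*39 = -0*0*39 = -55*0*39 = 0*39 = 0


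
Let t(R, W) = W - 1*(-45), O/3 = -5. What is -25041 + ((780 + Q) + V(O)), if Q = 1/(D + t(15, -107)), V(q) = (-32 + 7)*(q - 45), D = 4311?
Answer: -96711488/4249 ≈ -22761.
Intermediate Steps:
O = -15 (O = 3*(-5) = -15)
t(R, W) = 45 + W (t(R, W) = W + 45 = 45 + W)
V(q) = 1125 - 25*q (V(q) = -25*(-45 + q) = 1125 - 25*q)
Q = 1/4249 (Q = 1/(4311 + (45 - 107)) = 1/(4311 - 62) = 1/4249 ≈ 0.00023535)
-25041 + ((780 + Q) + V(O)) = -25041 + ((780 + 1/4249) + (1125 - 25*(-15))) = -25041 + (3314221/4249 + (1125 + 375)) = -25041 + (3314221/4249 + 1500) = -25041 + 9687721/4249 = -96711488/4249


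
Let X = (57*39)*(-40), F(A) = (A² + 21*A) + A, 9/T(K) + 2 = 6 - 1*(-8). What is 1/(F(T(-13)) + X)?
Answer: -16/1422447 ≈ -1.1248e-5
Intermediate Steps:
T(K) = ¾ (T(K) = 9/(-2 + (6 - 1*(-8))) = 9/(-2 + (6 + 8)) = 9/(-2 + 14) = 9/12 = 9*(1/12) = ¾)
F(A) = A² + 22*A
X = -88920 (X = 2223*(-40) = -88920)
1/(F(T(-13)) + X) = 1/(3*(22 + ¾)/4 - 88920) = 1/((¾)*(91/4) - 88920) = 1/(273/16 - 88920) = 1/(-1422447/16) = -16/1422447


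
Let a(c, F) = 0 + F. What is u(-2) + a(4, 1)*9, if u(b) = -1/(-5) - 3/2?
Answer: 77/10 ≈ 7.7000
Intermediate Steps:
a(c, F) = F
u(b) = -13/10 (u(b) = -1*(-1/5) - 3*1/2 = 1/5 - 3/2 = -13/10)
u(-2) + a(4, 1)*9 = -13/10 + 1*9 = -13/10 + 9 = 77/10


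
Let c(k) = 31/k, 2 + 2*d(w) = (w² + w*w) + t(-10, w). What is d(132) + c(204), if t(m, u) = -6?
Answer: 3553711/204 ≈ 17420.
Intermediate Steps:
d(w) = -4 + w² (d(w) = -1 + ((w² + w*w) - 6)/2 = -1 + ((w² + w²) - 6)/2 = -1 + (2*w² - 6)/2 = -1 + (-6 + 2*w²)/2 = -1 + (-3 + w²) = -4 + w²)
d(132) + c(204) = (-4 + 132²) + 31/204 = (-4 + 17424) + 31*(1/204) = 17420 + 31/204 = 3553711/204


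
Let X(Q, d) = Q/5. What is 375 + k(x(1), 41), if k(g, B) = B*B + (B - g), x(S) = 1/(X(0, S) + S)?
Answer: 2096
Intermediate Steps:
X(Q, d) = Q/5 (X(Q, d) = Q*(1/5) = Q/5)
x(S) = 1/S (x(S) = 1/((1/5)*0 + S) = 1/(0 + S) = 1/S)
k(g, B) = B + B**2 - g (k(g, B) = B**2 + (B - g) = B + B**2 - g)
375 + k(x(1), 41) = 375 + (41 + 41**2 - 1/1) = 375 + (41 + 1681 - 1*1) = 375 + (41 + 1681 - 1) = 375 + 1721 = 2096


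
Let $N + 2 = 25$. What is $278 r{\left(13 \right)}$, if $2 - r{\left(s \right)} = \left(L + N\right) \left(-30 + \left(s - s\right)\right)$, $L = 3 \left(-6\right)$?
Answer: $42256$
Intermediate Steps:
$N = 23$ ($N = -2 + 25 = 23$)
$L = -18$
$r{\left(s \right)} = 152$ ($r{\left(s \right)} = 2 - \left(-18 + 23\right) \left(-30 + \left(s - s\right)\right) = 2 - 5 \left(-30 + 0\right) = 2 - 5 \left(-30\right) = 2 - -150 = 2 + 150 = 152$)
$278 r{\left(13 \right)} = 278 \cdot 152 = 42256$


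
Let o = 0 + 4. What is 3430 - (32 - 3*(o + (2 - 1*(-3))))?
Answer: 3425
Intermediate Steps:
o = 4
3430 - (32 - 3*(o + (2 - 1*(-3)))) = 3430 - (32 - 3*(4 + (2 - 1*(-3)))) = 3430 - (32 - 3*(4 + (2 + 3))) = 3430 - (32 - 3*(4 + 5)) = 3430 - (32 - 3*9) = 3430 - (32 - 27) = 3430 - 5 = 3425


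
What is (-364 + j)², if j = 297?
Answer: 4489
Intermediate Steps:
(-364 + j)² = (-364 + 297)² = (-67)² = 4489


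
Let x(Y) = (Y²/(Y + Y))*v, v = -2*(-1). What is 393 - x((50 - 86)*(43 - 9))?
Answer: 1617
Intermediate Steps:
v = 2
x(Y) = Y (x(Y) = (Y²/(Y + Y))*2 = (Y²/((2*Y)))*2 = ((1/(2*Y))*Y²)*2 = (Y/2)*2 = Y)
393 - x((50 - 86)*(43 - 9)) = 393 - (50 - 86)*(43 - 9) = 393 - (-36)*34 = 393 - 1*(-1224) = 393 + 1224 = 1617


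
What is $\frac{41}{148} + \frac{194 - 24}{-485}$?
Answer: $- \frac{1055}{14356} \approx -0.073488$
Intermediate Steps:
$\frac{41}{148} + \frac{194 - 24}{-485} = 41 \cdot \frac{1}{148} + 170 \left(- \frac{1}{485}\right) = \frac{41}{148} - \frac{34}{97} = - \frac{1055}{14356}$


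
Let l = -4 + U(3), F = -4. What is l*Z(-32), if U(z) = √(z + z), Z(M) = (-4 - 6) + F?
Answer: 56 - 14*√6 ≈ 21.707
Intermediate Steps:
Z(M) = -14 (Z(M) = (-4 - 6) - 4 = -10 - 4 = -14)
U(z) = √2*√z (U(z) = √(2*z) = √2*√z)
l = -4 + √6 (l = -4 + √2*√3 = -4 + √6 ≈ -1.5505)
l*Z(-32) = (-4 + √6)*(-14) = 56 - 14*√6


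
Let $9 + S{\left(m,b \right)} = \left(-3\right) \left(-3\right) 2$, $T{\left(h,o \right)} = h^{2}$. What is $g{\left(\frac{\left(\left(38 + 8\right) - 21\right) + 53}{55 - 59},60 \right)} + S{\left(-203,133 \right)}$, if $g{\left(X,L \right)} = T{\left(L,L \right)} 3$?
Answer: $10809$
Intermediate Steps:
$S{\left(m,b \right)} = 9$ ($S{\left(m,b \right)} = -9 + \left(-3\right) \left(-3\right) 2 = -9 + 9 \cdot 2 = -9 + 18 = 9$)
$g{\left(X,L \right)} = 3 L^{2}$ ($g{\left(X,L \right)} = L^{2} \cdot 3 = 3 L^{2}$)
$g{\left(\frac{\left(\left(38 + 8\right) - 21\right) + 53}{55 - 59},60 \right)} + S{\left(-203,133 \right)} = 3 \cdot 60^{2} + 9 = 3 \cdot 3600 + 9 = 10800 + 9 = 10809$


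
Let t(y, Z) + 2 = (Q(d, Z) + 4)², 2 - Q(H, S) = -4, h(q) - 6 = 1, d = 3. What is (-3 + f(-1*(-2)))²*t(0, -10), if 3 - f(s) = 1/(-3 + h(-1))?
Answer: 49/8 ≈ 6.1250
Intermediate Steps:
h(q) = 7 (h(q) = 6 + 1 = 7)
Q(H, S) = 6 (Q(H, S) = 2 - 1*(-4) = 2 + 4 = 6)
t(y, Z) = 98 (t(y, Z) = -2 + (6 + 4)² = -2 + 10² = -2 + 100 = 98)
f(s) = 11/4 (f(s) = 3 - 1/(-3 + 7) = 3 - 1/4 = 3 - 1*¼ = 3 - ¼ = 11/4)
(-3 + f(-1*(-2)))²*t(0, -10) = (-3 + 11/4)²*98 = (-¼)²*98 = (1/16)*98 = 49/8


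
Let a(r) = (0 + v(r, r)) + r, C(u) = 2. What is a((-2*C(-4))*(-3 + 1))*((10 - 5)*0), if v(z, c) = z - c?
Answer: 0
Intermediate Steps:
a(r) = r (a(r) = (0 + (r - r)) + r = (0 + 0) + r = 0 + r = r)
a((-2*C(-4))*(-3 + 1))*((10 - 5)*0) = ((-2*2)*(-3 + 1))*((10 - 5)*0) = (-4*(-2))*(5*0) = 8*0 = 0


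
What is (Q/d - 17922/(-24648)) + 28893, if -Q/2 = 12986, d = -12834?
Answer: 761721927215/26361036 ≈ 28896.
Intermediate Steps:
Q = -25972 (Q = -2*12986 = -25972)
(Q/d - 17922/(-24648)) + 28893 = (-25972/(-12834) - 17922/(-24648)) + 28893 = (-25972*(-1/12834) - 17922*(-1/24648)) + 28893 = (12986/6417 + 2987/4108) + 28893 = 72514067/26361036 + 28893 = 761721927215/26361036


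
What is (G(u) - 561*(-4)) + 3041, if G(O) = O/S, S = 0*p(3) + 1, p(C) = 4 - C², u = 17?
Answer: 5302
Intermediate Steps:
S = 1 (S = 0*(4 - 1*3²) + 1 = 0*(4 - 1*9) + 1 = 0*(4 - 9) + 1 = 0*(-5) + 1 = 0 + 1 = 1)
G(O) = O (G(O) = O/1 = O*1 = O)
(G(u) - 561*(-4)) + 3041 = (17 - 561*(-4)) + 3041 = (17 + 2244) + 3041 = 2261 + 3041 = 5302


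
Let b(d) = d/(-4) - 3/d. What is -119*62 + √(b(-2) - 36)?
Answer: -7378 + I*√34 ≈ -7378.0 + 5.831*I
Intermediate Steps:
b(d) = -3/d - d/4 (b(d) = d*(-¼) - 3/d = -d/4 - 3/d = -3/d - d/4)
-119*62 + √(b(-2) - 36) = -119*62 + √((-3/(-2) - ¼*(-2)) - 36) = -7378 + √((-3*(-½) + ½) - 36) = -7378 + √((3/2 + ½) - 36) = -7378 + √(2 - 36) = -7378 + √(-34) = -7378 + I*√34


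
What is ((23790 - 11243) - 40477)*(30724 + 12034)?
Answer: -1194230940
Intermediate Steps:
((23790 - 11243) - 40477)*(30724 + 12034) = (12547 - 40477)*42758 = -27930*42758 = -1194230940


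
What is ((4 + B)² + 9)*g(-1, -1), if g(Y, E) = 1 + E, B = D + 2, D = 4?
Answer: 0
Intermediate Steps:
B = 6 (B = 4 + 2 = 6)
((4 + B)² + 9)*g(-1, -1) = ((4 + 6)² + 9)*(1 - 1) = (10² + 9)*0 = (100 + 9)*0 = 109*0 = 0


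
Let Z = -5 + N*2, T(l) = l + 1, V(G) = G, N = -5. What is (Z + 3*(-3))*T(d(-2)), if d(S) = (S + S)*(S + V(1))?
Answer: -120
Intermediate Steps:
d(S) = 2*S*(1 + S) (d(S) = (S + S)*(S + 1) = (2*S)*(1 + S) = 2*S*(1 + S))
T(l) = 1 + l
Z = -15 (Z = -5 - 5*2 = -5 - 10 = -15)
(Z + 3*(-3))*T(d(-2)) = (-15 + 3*(-3))*(1 + 2*(-2)*(1 - 2)) = (-15 - 9)*(1 + 2*(-2)*(-1)) = -24*(1 + 4) = -24*5 = -120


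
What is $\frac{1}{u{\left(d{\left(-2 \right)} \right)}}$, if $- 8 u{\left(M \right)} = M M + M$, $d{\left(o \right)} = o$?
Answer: $-4$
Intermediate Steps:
$u{\left(M \right)} = - \frac{M}{8} - \frac{M^{2}}{8}$ ($u{\left(M \right)} = - \frac{M M + M}{8} = - \frac{M^{2} + M}{8} = - \frac{M + M^{2}}{8} = - \frac{M}{8} - \frac{M^{2}}{8}$)
$\frac{1}{u{\left(d{\left(-2 \right)} \right)}} = \frac{1}{\left(- \frac{1}{8}\right) \left(-2\right) \left(1 - 2\right)} = \frac{1}{\left(- \frac{1}{8}\right) \left(-2\right) \left(-1\right)} = \frac{1}{- \frac{1}{4}} = -4$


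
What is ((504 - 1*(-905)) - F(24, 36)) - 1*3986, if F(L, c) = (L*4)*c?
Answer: -6033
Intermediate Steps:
F(L, c) = 4*L*c (F(L, c) = (4*L)*c = 4*L*c)
((504 - 1*(-905)) - F(24, 36)) - 1*3986 = ((504 - 1*(-905)) - 4*24*36) - 1*3986 = ((504 + 905) - 1*3456) - 3986 = (1409 - 3456) - 3986 = -2047 - 3986 = -6033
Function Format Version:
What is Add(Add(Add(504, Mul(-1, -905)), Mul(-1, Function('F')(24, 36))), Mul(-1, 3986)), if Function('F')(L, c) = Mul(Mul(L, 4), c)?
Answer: -6033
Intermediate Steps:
Function('F')(L, c) = Mul(4, L, c) (Function('F')(L, c) = Mul(Mul(4, L), c) = Mul(4, L, c))
Add(Add(Add(504, Mul(-1, -905)), Mul(-1, Function('F')(24, 36))), Mul(-1, 3986)) = Add(Add(Add(504, Mul(-1, -905)), Mul(-1, Mul(4, 24, 36))), Mul(-1, 3986)) = Add(Add(Add(504, 905), Mul(-1, 3456)), -3986) = Add(Add(1409, -3456), -3986) = Add(-2047, -3986) = -6033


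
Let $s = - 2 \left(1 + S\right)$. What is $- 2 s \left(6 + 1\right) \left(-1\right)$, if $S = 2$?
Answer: $-84$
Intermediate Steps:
$s = -6$ ($s = - 2 \left(1 + 2\right) = \left(-2\right) 3 = -6$)
$- 2 s \left(6 + 1\right) \left(-1\right) = - 2 \left(- 6 \left(6 + 1\right)\right) \left(-1\right) = - 2 \left(\left(-6\right) 7\right) \left(-1\right) = \left(-2\right) \left(-42\right) \left(-1\right) = 84 \left(-1\right) = -84$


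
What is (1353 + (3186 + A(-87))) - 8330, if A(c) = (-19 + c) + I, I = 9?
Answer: -3888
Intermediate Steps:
A(c) = -10 + c (A(c) = (-19 + c) + 9 = -10 + c)
(1353 + (3186 + A(-87))) - 8330 = (1353 + (3186 + (-10 - 87))) - 8330 = (1353 + (3186 - 97)) - 8330 = (1353 + 3089) - 8330 = 4442 - 8330 = -3888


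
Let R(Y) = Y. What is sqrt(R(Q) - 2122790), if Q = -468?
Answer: I*sqrt(2123258) ≈ 1457.1*I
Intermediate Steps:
sqrt(R(Q) - 2122790) = sqrt(-468 - 2122790) = sqrt(-2123258) = I*sqrt(2123258)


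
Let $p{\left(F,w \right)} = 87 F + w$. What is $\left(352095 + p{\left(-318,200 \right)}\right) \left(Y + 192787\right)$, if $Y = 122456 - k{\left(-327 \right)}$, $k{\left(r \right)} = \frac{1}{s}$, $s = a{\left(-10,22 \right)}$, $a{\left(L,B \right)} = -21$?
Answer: $\frac{2149077741416}{21} \approx 1.0234 \cdot 10^{11}$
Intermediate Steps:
$s = -21$
$p{\left(F,w \right)} = w + 87 F$
$k{\left(r \right)} = - \frac{1}{21}$ ($k{\left(r \right)} = \frac{1}{-21} = - \frac{1}{21}$)
$Y = \frac{2571577}{21}$ ($Y = 122456 - - \frac{1}{21} = 122456 + \frac{1}{21} = \frac{2571577}{21} \approx 1.2246 \cdot 10^{5}$)
$\left(352095 + p{\left(-318,200 \right)}\right) \left(Y + 192787\right) = \left(352095 + \left(200 + 87 \left(-318\right)\right)\right) \left(\frac{2571577}{21} + 192787\right) = \left(352095 + \left(200 - 27666\right)\right) \frac{6620104}{21} = \left(352095 - 27466\right) \frac{6620104}{21} = 324629 \cdot \frac{6620104}{21} = \frac{2149077741416}{21}$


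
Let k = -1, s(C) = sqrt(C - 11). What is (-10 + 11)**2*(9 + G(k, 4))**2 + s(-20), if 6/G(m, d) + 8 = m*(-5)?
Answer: 49 + I*sqrt(31) ≈ 49.0 + 5.5678*I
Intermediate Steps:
s(C) = sqrt(-11 + C)
G(m, d) = 6/(-8 - 5*m) (G(m, d) = 6/(-8 + m*(-5)) = 6/(-8 - 5*m))
(-10 + 11)**2*(9 + G(k, 4))**2 + s(-20) = (-10 + 11)**2*(9 - 6/(8 + 5*(-1)))**2 + sqrt(-11 - 20) = 1**2*(9 - 6/(8 - 5))**2 + sqrt(-31) = 1*(9 - 6/3)**2 + I*sqrt(31) = 1*(9 - 6*1/3)**2 + I*sqrt(31) = 1*(9 - 2)**2 + I*sqrt(31) = 1*7**2 + I*sqrt(31) = 1*49 + I*sqrt(31) = 49 + I*sqrt(31)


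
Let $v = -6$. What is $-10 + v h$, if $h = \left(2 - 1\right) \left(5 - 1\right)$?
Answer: $-34$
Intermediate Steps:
$h = 4$ ($h = 1 \cdot 4 = 4$)
$-10 + v h = -10 - 24 = -34$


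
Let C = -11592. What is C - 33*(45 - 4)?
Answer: -12945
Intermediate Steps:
C - 33*(45 - 4) = -11592 - 33*(45 - 4) = -11592 - 33*41 = -11592 - 1353 = -12945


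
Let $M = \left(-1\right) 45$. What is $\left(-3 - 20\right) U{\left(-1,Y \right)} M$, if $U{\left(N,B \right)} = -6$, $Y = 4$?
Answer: $-6210$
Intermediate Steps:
$M = -45$
$\left(-3 - 20\right) U{\left(-1,Y \right)} M = \left(-3 - 20\right) \left(-6\right) \left(-45\right) = \left(-23\right) \left(-6\right) \left(-45\right) = 138 \left(-45\right) = -6210$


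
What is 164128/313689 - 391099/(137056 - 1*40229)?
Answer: -106791432355/30373564803 ≈ -3.5159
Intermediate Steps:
164128/313689 - 391099/(137056 - 1*40229) = 164128*(1/313689) - 391099/(137056 - 40229) = 164128/313689 - 391099/96827 = -106791432355/30373564803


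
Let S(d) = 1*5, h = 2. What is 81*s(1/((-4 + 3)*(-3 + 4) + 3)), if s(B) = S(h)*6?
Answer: 2430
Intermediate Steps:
S(d) = 5
s(B) = 30 (s(B) = 5*6 = 30)
81*s(1/((-4 + 3)*(-3 + 4) + 3)) = 81*30 = 2430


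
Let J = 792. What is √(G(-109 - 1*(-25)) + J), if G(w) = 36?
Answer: 6*√23 ≈ 28.775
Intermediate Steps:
√(G(-109 - 1*(-25)) + J) = √(36 + 792) = √828 = 6*√23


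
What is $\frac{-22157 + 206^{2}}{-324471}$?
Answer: $- \frac{2897}{46353} \approx -0.062499$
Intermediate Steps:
$\frac{-22157 + 206^{2}}{-324471} = \left(-22157 + 42436\right) \left(- \frac{1}{324471}\right) = 20279 \left(- \frac{1}{324471}\right) = - \frac{2897}{46353}$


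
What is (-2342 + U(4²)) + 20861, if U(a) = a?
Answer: 18535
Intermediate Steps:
(-2342 + U(4²)) + 20861 = (-2342 + 4²) + 20861 = (-2342 + 16) + 20861 = -2326 + 20861 = 18535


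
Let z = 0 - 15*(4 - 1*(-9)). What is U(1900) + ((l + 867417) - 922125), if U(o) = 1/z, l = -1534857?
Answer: -309965176/195 ≈ -1.5896e+6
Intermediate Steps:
z = -195 (z = 0 - 15*(4 + 9) = 0 - 15*13 = 0 - 195 = -195)
U(o) = -1/195 (U(o) = 1/(-195) = -1/195)
U(1900) + ((l + 867417) - 922125) = -1/195 + ((-1534857 + 867417) - 922125) = -1/195 + (-667440 - 922125) = -1/195 - 1589565 = -309965176/195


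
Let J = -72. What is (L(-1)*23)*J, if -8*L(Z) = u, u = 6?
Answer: 1242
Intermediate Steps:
L(Z) = -¾ (L(Z) = -⅛*6 = -¾)
(L(-1)*23)*J = -¾*23*(-72) = -69/4*(-72) = 1242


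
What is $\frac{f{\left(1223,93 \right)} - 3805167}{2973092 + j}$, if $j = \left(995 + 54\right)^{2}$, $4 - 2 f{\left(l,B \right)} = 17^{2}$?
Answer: $- \frac{2536873}{2715662} \approx -0.93416$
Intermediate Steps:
$f{\left(l,B \right)} = - \frac{285}{2}$ ($f{\left(l,B \right)} = 2 - \frac{17^{2}}{2} = 2 - \frac{289}{2} = - \frac{285}{2}$)
$j = 1100401$ ($j = 1049^{2} = 1100401$)
$\frac{f{\left(1223,93 \right)} - 3805167}{2973092 + j} = \frac{- \frac{285}{2} - 3805167}{2973092 + 1100401} = - \frac{7610619}{2 \cdot 4073493} = \left(- \frac{7610619}{2}\right) \frac{1}{4073493} = - \frac{2536873}{2715662}$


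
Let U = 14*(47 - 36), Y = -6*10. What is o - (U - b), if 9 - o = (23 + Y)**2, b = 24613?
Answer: 23099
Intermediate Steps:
Y = -60
U = 154 (U = 14*11 = 154)
o = -1360 (o = 9 - (23 - 60)**2 = 9 - 1*(-37)**2 = 9 - 1*1369 = 9 - 1369 = -1360)
o - (U - b) = -1360 - (154 - 1*24613) = -1360 - (154 - 24613) = -1360 - 1*(-24459) = -1360 + 24459 = 23099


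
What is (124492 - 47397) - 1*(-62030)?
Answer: 139125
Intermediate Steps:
(124492 - 47397) - 1*(-62030) = 77095 + 62030 = 139125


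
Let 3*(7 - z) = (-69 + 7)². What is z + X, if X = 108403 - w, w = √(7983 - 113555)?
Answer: 321386/3 - 2*I*√26393 ≈ 1.0713e+5 - 324.92*I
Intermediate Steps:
w = 2*I*√26393 (w = √(-105572) = 2*I*√26393 ≈ 324.92*I)
X = 108403 - 2*I*√26393 ≈ 1.084e+5 - 324.92*I
z = -3823/3 (z = 7 - (-69 + 7)²/3 = 7 - ⅓*(-62)² = 7 - ⅓*3844 = 7 - 3844/3 = -3823/3 ≈ -1274.3)
z + X = -3823/3 + (108403 - 2*I*√26393) = 321386/3 - 2*I*√26393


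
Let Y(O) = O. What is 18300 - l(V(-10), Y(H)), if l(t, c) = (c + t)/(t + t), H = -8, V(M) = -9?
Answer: 329383/18 ≈ 18299.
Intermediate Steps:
l(t, c) = (c + t)/(2*t) (l(t, c) = (c + t)/((2*t)) = (c + t)*(1/(2*t)) = (c + t)/(2*t))
18300 - l(V(-10), Y(H)) = 18300 - (-8 - 9)/(2*(-9)) = 18300 - (-1)*(-17)/(2*9) = 18300 - 1*17/18 = 18300 - 17/18 = 329383/18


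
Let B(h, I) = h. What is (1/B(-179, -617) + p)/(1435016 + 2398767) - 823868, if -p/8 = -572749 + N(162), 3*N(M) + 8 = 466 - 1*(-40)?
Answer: -565376252804421/686247157 ≈ -8.2387e+5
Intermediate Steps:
N(M) = 166 (N(M) = -8/3 + (466 - 1*(-40))/3 = -8/3 + (466 + 40)/3 = -8/3 + (1/3)*506 = -8/3 + 506/3 = 166)
p = 4580664 (p = -8*(-572749 + 166) = -8*(-572583) = 4580664)
(1/B(-179, -617) + p)/(1435016 + 2398767) - 823868 = (1/(-179) + 4580664)/(1435016 + 2398767) - 823868 = (-1/179 + 4580664)/3833783 - 823868 = (819938855/179)*(1/3833783) - 823868 = 819938855/686247157 - 823868 = -565376252804421/686247157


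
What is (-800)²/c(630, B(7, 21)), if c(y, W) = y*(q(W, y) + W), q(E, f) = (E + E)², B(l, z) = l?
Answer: 64000/12789 ≈ 5.0043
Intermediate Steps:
q(E, f) = 4*E² (q(E, f) = (2*E)² = 4*E²)
c(y, W) = y*(W + 4*W²) (c(y, W) = y*(4*W² + W) = y*(W + 4*W²))
(-800)²/c(630, B(7, 21)) = (-800)²/((7*630*(1 + 4*7))) = 640000/((7*630*(1 + 28))) = 640000/((7*630*29)) = 640000/127890 = 640000*(1/127890) = 64000/12789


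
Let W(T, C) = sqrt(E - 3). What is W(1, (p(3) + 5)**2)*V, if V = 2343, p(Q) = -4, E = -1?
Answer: 4686*I ≈ 4686.0*I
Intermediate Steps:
W(T, C) = 2*I (W(T, C) = sqrt(-1 - 3) = sqrt(-4) = 2*I)
W(1, (p(3) + 5)**2)*V = (2*I)*2343 = 4686*I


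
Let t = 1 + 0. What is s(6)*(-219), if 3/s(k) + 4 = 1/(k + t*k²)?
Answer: 27594/167 ≈ 165.23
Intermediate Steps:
t = 1
s(k) = 3/(-4 + 1/(k + k²)) (s(k) = 3/(-4 + 1/(k + 1*k²)) = 3/(-4 + 1/(k + k²)))
s(6)*(-219) = -3*6*(1 + 6)/(-1 + 4*6 + 4*6²)*(-219) = -3*6*7/(-1 + 24 + 4*36)*(-219) = -3*6*7/(-1 + 24 + 144)*(-219) = -3*6*7/167*(-219) = -3*6*1/167*7*(-219) = -126/167*(-219) = 27594/167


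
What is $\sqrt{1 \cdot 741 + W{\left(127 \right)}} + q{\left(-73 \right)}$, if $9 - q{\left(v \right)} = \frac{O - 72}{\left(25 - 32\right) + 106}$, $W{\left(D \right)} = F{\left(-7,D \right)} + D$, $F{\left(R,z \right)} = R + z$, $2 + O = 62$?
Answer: $\frac{301}{33} + 2 \sqrt{247} \approx 40.554$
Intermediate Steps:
$O = 60$ ($O = -2 + 62 = 60$)
$W{\left(D \right)} = -7 + 2 D$ ($W{\left(D \right)} = \left(-7 + D\right) + D = -7 + 2 D$)
$q{\left(v \right)} = \frac{301}{33}$ ($q{\left(v \right)} = 9 - \frac{60 - 72}{\left(25 - 32\right) + 106} = 9 - - \frac{12}{\left(25 - 32\right) + 106} = 9 - - \frac{12}{-7 + 106} = 9 - - \frac{12}{99} = 9 - \left(-12\right) \frac{1}{99} = 9 - - \frac{4}{33} = 9 + \frac{4}{33} = \frac{301}{33}$)
$\sqrt{1 \cdot 741 + W{\left(127 \right)}} + q{\left(-73 \right)} = \sqrt{1 \cdot 741 + \left(-7 + 2 \cdot 127\right)} + \frac{301}{33} = \sqrt{741 + \left(-7 + 254\right)} + \frac{301}{33} = \sqrt{741 + 247} + \frac{301}{33} = \sqrt{988} + \frac{301}{33} = 2 \sqrt{247} + \frac{301}{33} = \frac{301}{33} + 2 \sqrt{247}$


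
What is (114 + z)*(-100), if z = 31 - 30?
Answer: -11500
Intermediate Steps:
z = 1
(114 + z)*(-100) = (114 + 1)*(-100) = 115*(-100) = -11500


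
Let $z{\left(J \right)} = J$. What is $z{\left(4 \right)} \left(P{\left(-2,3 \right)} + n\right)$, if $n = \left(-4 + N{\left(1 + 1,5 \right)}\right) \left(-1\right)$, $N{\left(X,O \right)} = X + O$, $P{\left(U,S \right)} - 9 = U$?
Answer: $16$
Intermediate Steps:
$P{\left(U,S \right)} = 9 + U$
$N{\left(X,O \right)} = O + X$
$n = -3$ ($n = \left(-4 + \left(5 + \left(1 + 1\right)\right)\right) \left(-1\right) = \left(-4 + \left(5 + 2\right)\right) \left(-1\right) = \left(-4 + 7\right) \left(-1\right) = 3 \left(-1\right) = -3$)
$z{\left(4 \right)} \left(P{\left(-2,3 \right)} + n\right) = 4 \left(\left(9 - 2\right) - 3\right) = 4 \left(7 - 3\right) = 4 \cdot 4 = 16$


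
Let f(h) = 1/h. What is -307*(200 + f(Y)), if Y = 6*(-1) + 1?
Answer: -306693/5 ≈ -61339.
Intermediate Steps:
Y = -5 (Y = -6 + 1 = -5)
-307*(200 + f(Y)) = -307*(200 + 1/(-5)) = -307*(200 - 1/5) = -307*999/5 = -306693/5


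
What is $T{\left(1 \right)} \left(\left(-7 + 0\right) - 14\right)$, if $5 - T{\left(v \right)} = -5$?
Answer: $-210$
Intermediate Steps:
$T{\left(v \right)} = 10$ ($T{\left(v \right)} = 5 - -5 = 5 + 5 = 10$)
$T{\left(1 \right)} \left(\left(-7 + 0\right) - 14\right) = 10 \left(\left(-7 + 0\right) - 14\right) = 10 \left(-7 - 14\right) = 10 \left(-21\right) = -210$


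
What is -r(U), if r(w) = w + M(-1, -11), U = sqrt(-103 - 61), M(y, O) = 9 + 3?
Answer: -12 - 2*I*sqrt(41) ≈ -12.0 - 12.806*I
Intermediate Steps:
M(y, O) = 12
U = 2*I*sqrt(41) (U = sqrt(-164) = 2*I*sqrt(41) ≈ 12.806*I)
r(w) = 12 + w (r(w) = w + 12 = 12 + w)
-r(U) = -(12 + 2*I*sqrt(41)) = -12 - 2*I*sqrt(41)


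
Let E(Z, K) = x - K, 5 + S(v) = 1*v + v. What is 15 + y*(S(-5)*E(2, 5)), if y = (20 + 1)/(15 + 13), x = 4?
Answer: 105/4 ≈ 26.250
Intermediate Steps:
y = ¾ (y = 21/28 = 21*(1/28) = ¾ ≈ 0.75000)
S(v) = -5 + 2*v (S(v) = -5 + (1*v + v) = -5 + (v + v) = -5 + 2*v)
E(Z, K) = 4 - K
15 + y*(S(-5)*E(2, 5)) = 15 + 3*((-5 + 2*(-5))*(4 - 1*5))/4 = 15 + 3*((-5 - 10)*(4 - 5))/4 = 15 + 3*(-15*(-1))/4 = 15 + (¾)*15 = 15 + 45/4 = 105/4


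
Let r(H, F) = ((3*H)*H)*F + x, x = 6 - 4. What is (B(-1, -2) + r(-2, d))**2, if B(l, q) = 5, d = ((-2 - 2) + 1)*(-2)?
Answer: 6241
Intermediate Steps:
x = 2
d = 6 (d = (-4 + 1)*(-2) = -3*(-2) = 6)
r(H, F) = 2 + 3*F*H**2 (r(H, F) = ((3*H)*H)*F + 2 = (3*H**2)*F + 2 = 3*F*H**2 + 2 = 2 + 3*F*H**2)
(B(-1, -2) + r(-2, d))**2 = (5 + (2 + 3*6*(-2)**2))**2 = (5 + (2 + 3*6*4))**2 = (5 + (2 + 72))**2 = (5 + 74)**2 = 79**2 = 6241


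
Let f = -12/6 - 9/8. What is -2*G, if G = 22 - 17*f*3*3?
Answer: -4001/4 ≈ -1000.3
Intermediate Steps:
f = -25/8 (f = -12*⅙ - 9*⅛ = -2 - 9/8 = -25/8 ≈ -3.1250)
G = 4001/8 (G = 22 - (-425)*3*3/8 = 22 - (-425)*9/8 = 22 - 17*(-225/8) = 22 + 3825/8 = 4001/8 ≈ 500.13)
-2*G = -2*4001/8 = -4001/4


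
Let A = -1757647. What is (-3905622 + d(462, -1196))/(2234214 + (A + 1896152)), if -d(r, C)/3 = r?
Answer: -3907008/2372719 ≈ -1.6466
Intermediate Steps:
d(r, C) = -3*r
(-3905622 + d(462, -1196))/(2234214 + (A + 1896152)) = (-3905622 - 3*462)/(2234214 + (-1757647 + 1896152)) = (-3905622 - 1386)/(2234214 + 138505) = -3907008/2372719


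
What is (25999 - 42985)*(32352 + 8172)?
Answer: -688340664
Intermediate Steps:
(25999 - 42985)*(32352 + 8172) = -16986*40524 = -688340664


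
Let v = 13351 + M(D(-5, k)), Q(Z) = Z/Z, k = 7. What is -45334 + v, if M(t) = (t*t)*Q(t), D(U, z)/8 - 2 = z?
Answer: -26799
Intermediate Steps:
Q(Z) = 1
D(U, z) = 16 + 8*z
M(t) = t² (M(t) = (t*t)*1 = t²*1 = t²)
v = 18535 (v = 13351 + (16 + 8*7)² = 13351 + (16 + 56)² = 13351 + 72² = 13351 + 5184 = 18535)
-45334 + v = -45334 + 18535 = -26799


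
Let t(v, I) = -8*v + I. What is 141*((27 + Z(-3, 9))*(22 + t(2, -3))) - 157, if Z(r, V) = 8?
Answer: 14648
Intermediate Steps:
t(v, I) = I - 8*v
141*((27 + Z(-3, 9))*(22 + t(2, -3))) - 157 = 141*((27 + 8)*(22 + (-3 - 8*2))) - 157 = 141*(35*(22 + (-3 - 16))) - 157 = 141*(35*(22 - 19)) - 157 = 141*(35*3) - 157 = 141*105 - 157 = 14805 - 157 = 14648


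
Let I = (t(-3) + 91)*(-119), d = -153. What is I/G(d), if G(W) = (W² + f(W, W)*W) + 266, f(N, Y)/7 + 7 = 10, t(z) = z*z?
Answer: -5950/10231 ≈ -0.58157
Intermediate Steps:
t(z) = z²
f(N, Y) = 21 (f(N, Y) = -49 + 7*10 = -49 + 70 = 21)
G(W) = 266 + W² + 21*W (G(W) = (W² + 21*W) + 266 = 266 + W² + 21*W)
I = -11900 (I = ((-3)² + 91)*(-119) = (9 + 91)*(-119) = 100*(-119) = -11900)
I/G(d) = -11900/(266 + (-153)² + 21*(-153)) = -11900/(266 + 23409 - 3213) = -11900/20462 = -11900*1/20462 = -5950/10231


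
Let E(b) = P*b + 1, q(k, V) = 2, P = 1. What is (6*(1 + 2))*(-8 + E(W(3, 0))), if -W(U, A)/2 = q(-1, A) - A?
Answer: -198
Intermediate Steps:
W(U, A) = -4 + 2*A (W(U, A) = -2*(2 - A) = -4 + 2*A)
E(b) = 1 + b (E(b) = 1*b + 1 = b + 1 = 1 + b)
(6*(1 + 2))*(-8 + E(W(3, 0))) = (6*(1 + 2))*(-8 + (1 + (-4 + 2*0))) = (6*3)*(-8 + (1 + (-4 + 0))) = 18*(-8 + (1 - 4)) = 18*(-8 - 3) = 18*(-11) = -198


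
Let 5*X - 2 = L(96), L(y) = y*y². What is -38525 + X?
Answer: 692113/5 ≈ 1.3842e+5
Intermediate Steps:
L(y) = y³
X = 884738/5 (X = ⅖ + (⅕)*96³ = ⅖ + (⅕)*884736 = ⅖ + 884736/5 = 884738/5 ≈ 1.7695e+5)
-38525 + X = -38525 + 884738/5 = 692113/5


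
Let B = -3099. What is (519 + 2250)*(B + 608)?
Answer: -6897579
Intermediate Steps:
(519 + 2250)*(B + 608) = (519 + 2250)*(-3099 + 608) = 2769*(-2491) = -6897579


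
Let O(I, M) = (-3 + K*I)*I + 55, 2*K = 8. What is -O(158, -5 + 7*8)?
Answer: -99437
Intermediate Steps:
K = 4 (K = (½)*8 = 4)
O(I, M) = 55 + I*(-3 + 4*I) (O(I, M) = (-3 + 4*I)*I + 55 = I*(-3 + 4*I) + 55 = 55 + I*(-3 + 4*I))
-O(158, -5 + 7*8) = -(55 - 3*158 + 4*158²) = -(55 - 474 + 4*24964) = -(55 - 474 + 99856) = -1*99437 = -99437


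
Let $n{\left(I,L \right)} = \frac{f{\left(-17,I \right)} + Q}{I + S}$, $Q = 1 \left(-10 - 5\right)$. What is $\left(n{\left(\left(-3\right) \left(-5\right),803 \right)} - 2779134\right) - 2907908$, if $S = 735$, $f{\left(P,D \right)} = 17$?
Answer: $- \frac{2132640749}{375} \approx -5.687 \cdot 10^{6}$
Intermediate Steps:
$Q = -15$ ($Q = 1 \left(-15\right) = -15$)
$n{\left(I,L \right)} = \frac{2}{735 + I}$ ($n{\left(I,L \right)} = \frac{17 - 15}{I + 735} = \frac{2}{735 + I}$)
$\left(n{\left(\left(-3\right) \left(-5\right),803 \right)} - 2779134\right) - 2907908 = \left(\frac{2}{735 - -15} - 2779134\right) - 2907908 = \left(\frac{2}{735 + 15} - 2779134\right) - 2907908 = \left(\frac{2}{750} - 2779134\right) - 2907908 = \left(2 \cdot \frac{1}{750} - 2779134\right) - 2907908 = \left(\frac{1}{375} - 2779134\right) - 2907908 = - \frac{1042175249}{375} - 2907908 = - \frac{2132640749}{375}$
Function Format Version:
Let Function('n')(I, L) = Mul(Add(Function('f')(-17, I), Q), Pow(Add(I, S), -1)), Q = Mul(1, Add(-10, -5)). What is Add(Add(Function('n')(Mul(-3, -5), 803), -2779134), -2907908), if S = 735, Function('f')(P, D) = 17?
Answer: Rational(-2132640749, 375) ≈ -5.6870e+6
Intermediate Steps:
Q = -15 (Q = Mul(1, -15) = -15)
Function('n')(I, L) = Mul(2, Pow(Add(735, I), -1)) (Function('n')(I, L) = Mul(Add(17, -15), Pow(Add(I, 735), -1)) = Mul(2, Pow(Add(735, I), -1)))
Add(Add(Function('n')(Mul(-3, -5), 803), -2779134), -2907908) = Add(Add(Mul(2, Pow(Add(735, Mul(-3, -5)), -1)), -2779134), -2907908) = Add(Add(Mul(2, Pow(Add(735, 15), -1)), -2779134), -2907908) = Add(Add(Mul(2, Pow(750, -1)), -2779134), -2907908) = Add(Add(Mul(2, Rational(1, 750)), -2779134), -2907908) = Add(Add(Rational(1, 375), -2779134), -2907908) = Add(Rational(-1042175249, 375), -2907908) = Rational(-2132640749, 375)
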